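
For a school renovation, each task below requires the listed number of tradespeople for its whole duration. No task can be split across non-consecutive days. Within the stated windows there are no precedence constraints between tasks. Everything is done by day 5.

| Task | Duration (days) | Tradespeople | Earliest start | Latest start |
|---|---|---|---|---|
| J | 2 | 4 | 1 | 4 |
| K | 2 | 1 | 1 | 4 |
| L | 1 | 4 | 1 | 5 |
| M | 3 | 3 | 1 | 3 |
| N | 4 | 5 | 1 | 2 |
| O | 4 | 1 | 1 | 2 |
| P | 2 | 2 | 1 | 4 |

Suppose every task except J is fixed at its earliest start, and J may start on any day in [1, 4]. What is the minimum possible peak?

J@1: d1:20  d2:16  d3:9  d4:6  d5:0 → peak 20
J@2: d1:16  d2:16  d3:13  d4:6  d5:0 → peak 16
J@3: d1:16  d2:12  d3:13  d4:10  d5:0 → peak 16
J@4: d1:16  d2:12  d3:9  d4:10  d5:4 → peak 16
Best is J@2, peak 16.

16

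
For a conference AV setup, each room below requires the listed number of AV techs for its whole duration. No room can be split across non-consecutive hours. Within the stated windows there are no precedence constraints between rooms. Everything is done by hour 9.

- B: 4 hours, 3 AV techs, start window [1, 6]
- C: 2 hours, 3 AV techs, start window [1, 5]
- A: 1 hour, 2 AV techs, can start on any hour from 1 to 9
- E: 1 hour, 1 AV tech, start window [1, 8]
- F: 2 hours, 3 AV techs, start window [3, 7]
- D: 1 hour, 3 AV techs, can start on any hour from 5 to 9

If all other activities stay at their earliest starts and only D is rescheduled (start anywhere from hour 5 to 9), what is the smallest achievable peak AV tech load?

D@5: h1:9  h2:6  h3:6  h4:6  h5:3  h6:0  h7:0  h8:0  h9:0 → peak 9
D@6: h1:9  h2:6  h3:6  h4:6  h5:0  h6:3  h7:0  h8:0  h9:0 → peak 9
D@7: h1:9  h2:6  h3:6  h4:6  h5:0  h6:0  h7:3  h8:0  h9:0 → peak 9
D@8: h1:9  h2:6  h3:6  h4:6  h5:0  h6:0  h7:0  h8:3  h9:0 → peak 9
D@9: h1:9  h2:6  h3:6  h4:6  h5:0  h6:0  h7:0  h8:0  h9:3 → peak 9
Best is D@5, peak 9.

9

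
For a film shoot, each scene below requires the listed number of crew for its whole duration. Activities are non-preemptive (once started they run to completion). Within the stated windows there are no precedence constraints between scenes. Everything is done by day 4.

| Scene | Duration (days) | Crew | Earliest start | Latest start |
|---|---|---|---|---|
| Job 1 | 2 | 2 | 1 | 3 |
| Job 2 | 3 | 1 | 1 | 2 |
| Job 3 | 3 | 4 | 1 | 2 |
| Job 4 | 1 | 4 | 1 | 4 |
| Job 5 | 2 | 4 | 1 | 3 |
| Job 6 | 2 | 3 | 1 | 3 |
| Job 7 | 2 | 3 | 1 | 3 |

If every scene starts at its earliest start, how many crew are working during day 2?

At early start, day 2 has: Job 1, Job 2, Job 3, Job 5, Job 6, Job 7.
Demand: 2 + 1 + 4 + 4 + 3 + 3 = 17.

17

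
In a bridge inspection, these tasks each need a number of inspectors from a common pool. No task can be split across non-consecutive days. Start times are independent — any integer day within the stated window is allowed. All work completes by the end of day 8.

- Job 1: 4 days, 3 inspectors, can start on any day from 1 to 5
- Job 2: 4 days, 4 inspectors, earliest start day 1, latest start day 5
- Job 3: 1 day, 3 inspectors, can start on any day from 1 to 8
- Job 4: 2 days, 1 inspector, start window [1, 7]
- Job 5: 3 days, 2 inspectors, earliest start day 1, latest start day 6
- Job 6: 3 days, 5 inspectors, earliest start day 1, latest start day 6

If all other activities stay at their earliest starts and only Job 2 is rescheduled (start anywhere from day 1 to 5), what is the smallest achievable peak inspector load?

14

Job 2@1: d1:18  d2:15  d3:14  d4:7  d5:0  d6:0  d7:0  d8:0 → peak 18
Job 2@2: d1:14  d2:15  d3:14  d4:7  d5:4  d6:0  d7:0  d8:0 → peak 15
Job 2@3: d1:14  d2:11  d3:14  d4:7  d5:4  d6:4  d7:0  d8:0 → peak 14
Job 2@4: d1:14  d2:11  d3:10  d4:7  d5:4  d6:4  d7:4  d8:0 → peak 14
Job 2@5: d1:14  d2:11  d3:10  d4:3  d5:4  d6:4  d7:4  d8:4 → peak 14
Best is Job 2@3, peak 14.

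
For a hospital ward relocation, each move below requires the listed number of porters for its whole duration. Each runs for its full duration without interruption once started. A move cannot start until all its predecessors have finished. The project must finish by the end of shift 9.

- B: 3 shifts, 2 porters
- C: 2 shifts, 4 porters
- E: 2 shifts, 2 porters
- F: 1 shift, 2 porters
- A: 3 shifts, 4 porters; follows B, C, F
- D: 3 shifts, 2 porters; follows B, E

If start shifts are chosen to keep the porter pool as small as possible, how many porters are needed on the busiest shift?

Early-start (B@1, C@1, E@1, F@1, A@4, D@4) gives peak 10: s1:10  s2:8  s3:2  s4:6  s5:6  s6:6  s7:0  s8:0  s9:0.
Shift E→3, F→3, D→5.
Schedule B@1, C@1, E@3, F@3, A@4, D@5: s1:6  s2:6  s3:6  s4:6  s5:6  s6:6  s7:2  s8:0  s9:0 — peak 6.

6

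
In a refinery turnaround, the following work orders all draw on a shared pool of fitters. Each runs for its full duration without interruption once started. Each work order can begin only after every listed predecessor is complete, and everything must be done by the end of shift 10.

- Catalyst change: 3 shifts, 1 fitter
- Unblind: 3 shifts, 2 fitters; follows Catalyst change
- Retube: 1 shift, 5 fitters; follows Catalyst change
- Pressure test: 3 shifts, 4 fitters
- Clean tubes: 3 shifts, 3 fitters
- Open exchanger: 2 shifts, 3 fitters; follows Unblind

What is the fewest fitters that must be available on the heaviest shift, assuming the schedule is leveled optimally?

5

Early-start (Catalyst change@1, Unblind@4, Retube@4, Pressure test@1, Clean tubes@1, Open exchanger@7) gives peak 8: s1:8  s2:8  s3:8  s4:7  s5:2  s6:2  s7:3  s8:3  s9:0  s10:0.
Shift Retube→7, Clean tubes→4, Open exchanger→8.
Schedule Catalyst change@1, Unblind@4, Retube@7, Pressure test@1, Clean tubes@4, Open exchanger@8: s1:5  s2:5  s3:5  s4:5  s5:5  s6:5  s7:5  s8:3  s9:3  s10:0 — peak 5.
Total fitter-shifts = 41 over 10 shifts ⇒ peak ≥ ⌈41/10⌉ = 5, so 5 is optimal.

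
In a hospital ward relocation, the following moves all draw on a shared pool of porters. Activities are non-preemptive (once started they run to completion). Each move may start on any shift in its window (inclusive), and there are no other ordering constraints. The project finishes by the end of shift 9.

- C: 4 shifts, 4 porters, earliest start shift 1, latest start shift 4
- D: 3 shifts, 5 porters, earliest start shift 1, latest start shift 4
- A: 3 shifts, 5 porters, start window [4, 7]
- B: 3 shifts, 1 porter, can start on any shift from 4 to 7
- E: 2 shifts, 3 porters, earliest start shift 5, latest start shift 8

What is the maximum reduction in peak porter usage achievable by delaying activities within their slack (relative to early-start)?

Early-start peak: s1:9  s2:9  s3:9  s4:10  s5:9  s6:9  s7:0  s8:0  s9:0 ⇒ 10.
Leveled (C@1, D@1, A@4, B@5, E@5): s1:9  s2:9  s3:9  s4:9  s5:9  s6:9  s7:1  s8:0  s9:0 ⇒ 9.
Reduction 10 − 9 = 1.

1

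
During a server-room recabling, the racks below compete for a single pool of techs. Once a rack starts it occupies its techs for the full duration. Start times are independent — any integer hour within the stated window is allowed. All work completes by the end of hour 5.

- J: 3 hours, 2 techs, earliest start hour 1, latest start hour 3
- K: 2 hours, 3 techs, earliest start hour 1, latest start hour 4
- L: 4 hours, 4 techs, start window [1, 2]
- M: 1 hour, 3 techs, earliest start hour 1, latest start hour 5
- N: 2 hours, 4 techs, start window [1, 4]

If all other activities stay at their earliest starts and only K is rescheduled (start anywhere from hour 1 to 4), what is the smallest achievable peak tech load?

K@1: h1:16  h2:13  h3:6  h4:4  h5:0 → peak 16
K@2: h1:13  h2:13  h3:9  h4:4  h5:0 → peak 13
K@3: h1:13  h2:10  h3:9  h4:7  h5:0 → peak 13
K@4: h1:13  h2:10  h3:6  h4:7  h5:3 → peak 13
Best is K@2, peak 13.

13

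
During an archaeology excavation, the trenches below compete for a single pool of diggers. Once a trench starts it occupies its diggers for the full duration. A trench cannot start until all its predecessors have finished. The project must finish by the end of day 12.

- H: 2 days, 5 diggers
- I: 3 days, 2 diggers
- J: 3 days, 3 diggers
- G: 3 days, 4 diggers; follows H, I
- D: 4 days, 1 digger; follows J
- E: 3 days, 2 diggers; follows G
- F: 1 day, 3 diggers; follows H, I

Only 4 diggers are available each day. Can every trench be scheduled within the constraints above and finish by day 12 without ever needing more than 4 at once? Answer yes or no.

no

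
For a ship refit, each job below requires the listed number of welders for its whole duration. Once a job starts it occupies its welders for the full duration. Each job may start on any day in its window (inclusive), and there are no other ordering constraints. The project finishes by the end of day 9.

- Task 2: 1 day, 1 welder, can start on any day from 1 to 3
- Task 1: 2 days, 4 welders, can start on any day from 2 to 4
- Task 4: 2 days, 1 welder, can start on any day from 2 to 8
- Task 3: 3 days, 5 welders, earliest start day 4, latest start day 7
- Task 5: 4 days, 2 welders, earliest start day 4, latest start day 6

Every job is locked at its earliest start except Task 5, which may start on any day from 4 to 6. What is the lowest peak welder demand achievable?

7

Task 5@4: d1:1  d2:5  d3:5  d4:7  d5:7  d6:7  d7:2  d8:0  d9:0 → peak 7
Task 5@5: d1:1  d2:5  d3:5  d4:5  d5:7  d6:7  d7:2  d8:2  d9:0 → peak 7
Task 5@6: d1:1  d2:5  d3:5  d4:5  d5:5  d6:7  d7:2  d8:2  d9:2 → peak 7
Best is Task 5@4, peak 7.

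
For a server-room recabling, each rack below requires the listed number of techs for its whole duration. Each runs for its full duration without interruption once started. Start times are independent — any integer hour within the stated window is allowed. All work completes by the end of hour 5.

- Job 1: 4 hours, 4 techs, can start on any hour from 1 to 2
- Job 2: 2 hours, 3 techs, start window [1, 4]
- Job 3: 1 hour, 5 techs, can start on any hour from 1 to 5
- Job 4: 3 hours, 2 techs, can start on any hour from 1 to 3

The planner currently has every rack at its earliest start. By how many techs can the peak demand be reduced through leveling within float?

7

Early-start peak: h1:14  h2:9  h3:6  h4:4  h5:0 ⇒ 14.
Leveled (Job 1@1, Job 2@1, Job 3@5, Job 4@3): h1:7  h2:7  h3:6  h4:6  h5:7 ⇒ 7.
Reduction 14 − 7 = 7.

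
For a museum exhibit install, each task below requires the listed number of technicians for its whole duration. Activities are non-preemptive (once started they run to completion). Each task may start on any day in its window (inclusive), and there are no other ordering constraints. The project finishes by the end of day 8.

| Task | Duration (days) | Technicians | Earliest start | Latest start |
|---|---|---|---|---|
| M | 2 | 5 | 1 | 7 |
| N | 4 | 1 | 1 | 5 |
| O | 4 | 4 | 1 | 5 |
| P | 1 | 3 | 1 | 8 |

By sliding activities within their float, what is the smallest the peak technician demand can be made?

Early-start (M@1, N@1, O@1, P@1) gives peak 13: d1:13  d2:10  d3:5  d4:5  d5:0  d6:0  d7:0  d8:0.
Shift N→3, O→3, P→7.
Schedule M@1, N@3, O@3, P@7: d1:5  d2:5  d3:5  d4:5  d5:5  d6:5  d7:3  d8:0 — peak 5.
Total technician-days = 33 over 8 days ⇒ peak ≥ ⌈33/8⌉ = 5, so 5 is optimal.

5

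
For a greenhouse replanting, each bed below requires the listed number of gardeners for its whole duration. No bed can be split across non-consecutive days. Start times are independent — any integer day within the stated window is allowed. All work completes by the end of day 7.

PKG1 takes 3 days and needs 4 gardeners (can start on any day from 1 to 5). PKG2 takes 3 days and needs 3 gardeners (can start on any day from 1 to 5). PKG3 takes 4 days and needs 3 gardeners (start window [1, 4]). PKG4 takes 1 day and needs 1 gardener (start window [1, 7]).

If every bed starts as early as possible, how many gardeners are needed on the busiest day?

Early-start schedule: PKG1@1, PKG2@1, PKG3@1, PKG4@1.
Load per day: day 1: 11, day 2: 10, day 3: 10, day 4: 3, day 5: 0, day 6: 0, day 7: 0.
Peak is 11.

11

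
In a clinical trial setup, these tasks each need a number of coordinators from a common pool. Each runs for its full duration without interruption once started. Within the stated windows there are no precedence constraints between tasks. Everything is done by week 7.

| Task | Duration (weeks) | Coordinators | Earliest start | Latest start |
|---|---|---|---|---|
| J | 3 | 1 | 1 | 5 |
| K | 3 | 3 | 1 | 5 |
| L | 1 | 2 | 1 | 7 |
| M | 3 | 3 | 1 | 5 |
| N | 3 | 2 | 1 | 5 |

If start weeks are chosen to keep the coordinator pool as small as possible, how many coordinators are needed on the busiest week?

Early-start (J@1, K@1, L@1, M@1, N@1) gives peak 11: w1:11  w2:9  w3:9  w4:0  w5:0  w6:0  w7:0.
Shift L→4, M→4, N→5.
Schedule J@1, K@1, L@4, M@4, N@5: w1:4  w2:4  w3:4  w4:5  w5:5  w6:5  w7:2 — peak 5.
Total coordinator-weeks = 29 over 7 weeks ⇒ peak ≥ ⌈29/7⌉ = 5, so 5 is optimal.

5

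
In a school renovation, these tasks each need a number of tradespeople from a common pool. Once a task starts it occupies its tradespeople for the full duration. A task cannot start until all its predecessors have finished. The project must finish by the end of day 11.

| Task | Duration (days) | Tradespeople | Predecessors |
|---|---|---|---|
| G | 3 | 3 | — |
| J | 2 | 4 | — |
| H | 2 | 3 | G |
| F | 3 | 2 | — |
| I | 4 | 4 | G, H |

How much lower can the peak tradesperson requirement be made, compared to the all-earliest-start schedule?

Early-start peak: d1:9  d2:9  d3:5  d4:3  d5:3  d6:4  d7:4  d8:4  d9:4  d10:0  d11:0 ⇒ 9.
Leveled (G@1, J@4, H@6, F@1, I@8): d1:5  d2:5  d3:5  d4:4  d5:4  d6:3  d7:3  d8:4  d9:4  d10:4  d11:4 ⇒ 5.
Reduction 9 − 5 = 4.

4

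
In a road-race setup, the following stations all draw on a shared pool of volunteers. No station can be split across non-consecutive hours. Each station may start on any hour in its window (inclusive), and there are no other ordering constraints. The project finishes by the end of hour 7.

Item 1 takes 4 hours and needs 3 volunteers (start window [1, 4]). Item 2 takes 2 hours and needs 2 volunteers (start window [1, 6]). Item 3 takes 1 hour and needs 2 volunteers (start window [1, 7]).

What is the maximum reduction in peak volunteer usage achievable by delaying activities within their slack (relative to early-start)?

Early-start peak: h1:7  h2:5  h3:3  h4:3  h5:0  h6:0  h7:0 ⇒ 7.
Leveled (Item 1@1, Item 2@5, Item 3@7): h1:3  h2:3  h3:3  h4:3  h5:2  h6:2  h7:2 ⇒ 3.
Reduction 7 − 3 = 4.

4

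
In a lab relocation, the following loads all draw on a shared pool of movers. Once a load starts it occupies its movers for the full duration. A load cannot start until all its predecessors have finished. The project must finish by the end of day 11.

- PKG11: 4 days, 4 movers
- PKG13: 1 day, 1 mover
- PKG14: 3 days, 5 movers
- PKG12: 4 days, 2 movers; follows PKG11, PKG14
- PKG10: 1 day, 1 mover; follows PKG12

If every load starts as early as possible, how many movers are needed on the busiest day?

10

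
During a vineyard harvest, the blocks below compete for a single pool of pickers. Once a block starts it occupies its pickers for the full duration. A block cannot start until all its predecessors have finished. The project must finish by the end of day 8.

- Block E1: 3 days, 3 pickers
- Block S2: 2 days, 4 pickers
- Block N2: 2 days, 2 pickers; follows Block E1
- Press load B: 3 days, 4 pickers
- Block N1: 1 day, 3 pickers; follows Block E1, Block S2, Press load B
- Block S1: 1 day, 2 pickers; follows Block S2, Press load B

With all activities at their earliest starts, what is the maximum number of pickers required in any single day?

11

Early-start schedule: Block E1@1, Block S2@1, Block N2@4, Press load B@1, Block N1@4, Block S1@4.
Load per day: day 1: 11, day 2: 11, day 3: 7, day 4: 7, day 5: 2, day 6: 0, day 7: 0, day 8: 0.
Peak is 11.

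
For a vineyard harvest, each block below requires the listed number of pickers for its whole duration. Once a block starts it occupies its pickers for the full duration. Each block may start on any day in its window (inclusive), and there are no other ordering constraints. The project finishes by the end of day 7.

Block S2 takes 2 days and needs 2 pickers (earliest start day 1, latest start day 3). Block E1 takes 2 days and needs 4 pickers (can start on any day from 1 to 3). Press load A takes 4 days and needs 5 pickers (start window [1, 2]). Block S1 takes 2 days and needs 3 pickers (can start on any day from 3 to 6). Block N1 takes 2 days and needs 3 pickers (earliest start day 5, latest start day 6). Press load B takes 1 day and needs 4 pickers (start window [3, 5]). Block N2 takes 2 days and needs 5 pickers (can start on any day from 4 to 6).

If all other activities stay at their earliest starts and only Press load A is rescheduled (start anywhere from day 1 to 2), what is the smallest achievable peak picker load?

13

Press load A@1: d1:11  d2:11  d3:12  d4:13  d5:8  d6:3  d7:0 → peak 13
Press load A@2: d1:6  d2:11  d3:12  d4:13  d5:13  d6:3  d7:0 → peak 13
Best is Press load A@1, peak 13.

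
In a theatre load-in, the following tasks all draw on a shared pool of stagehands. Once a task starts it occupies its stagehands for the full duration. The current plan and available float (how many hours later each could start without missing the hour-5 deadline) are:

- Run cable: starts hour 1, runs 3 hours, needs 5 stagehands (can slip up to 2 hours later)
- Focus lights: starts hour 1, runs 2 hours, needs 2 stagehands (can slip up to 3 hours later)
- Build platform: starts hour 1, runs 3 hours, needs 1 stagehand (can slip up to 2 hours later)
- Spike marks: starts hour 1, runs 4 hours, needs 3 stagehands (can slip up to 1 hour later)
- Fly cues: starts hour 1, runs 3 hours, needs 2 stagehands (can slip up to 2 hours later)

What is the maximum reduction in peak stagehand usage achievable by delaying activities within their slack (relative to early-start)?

2

Early-start peak: h1:13  h2:13  h3:11  h4:3  h5:0 ⇒ 13.
Leveled (Run cable@1, Focus lights@1, Build platform@1, Spike marks@1, Fly cues@3): h1:11  h2:11  h3:11  h4:5  h5:2 ⇒ 11.
Reduction 13 − 11 = 2.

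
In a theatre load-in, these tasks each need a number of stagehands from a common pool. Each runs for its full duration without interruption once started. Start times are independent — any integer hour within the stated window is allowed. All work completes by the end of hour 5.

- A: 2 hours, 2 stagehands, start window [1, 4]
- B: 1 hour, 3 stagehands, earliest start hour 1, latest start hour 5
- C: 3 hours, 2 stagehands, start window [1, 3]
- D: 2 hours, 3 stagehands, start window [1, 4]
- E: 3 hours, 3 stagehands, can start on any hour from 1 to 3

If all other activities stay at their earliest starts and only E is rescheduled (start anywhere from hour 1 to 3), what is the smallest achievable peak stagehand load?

E@1: h1:13  h2:10  h3:5  h4:0  h5:0 → peak 13
E@2: h1:10  h2:10  h3:5  h4:3  h5:0 → peak 10
E@3: h1:10  h2:7  h3:5  h4:3  h5:3 → peak 10
Best is E@2, peak 10.

10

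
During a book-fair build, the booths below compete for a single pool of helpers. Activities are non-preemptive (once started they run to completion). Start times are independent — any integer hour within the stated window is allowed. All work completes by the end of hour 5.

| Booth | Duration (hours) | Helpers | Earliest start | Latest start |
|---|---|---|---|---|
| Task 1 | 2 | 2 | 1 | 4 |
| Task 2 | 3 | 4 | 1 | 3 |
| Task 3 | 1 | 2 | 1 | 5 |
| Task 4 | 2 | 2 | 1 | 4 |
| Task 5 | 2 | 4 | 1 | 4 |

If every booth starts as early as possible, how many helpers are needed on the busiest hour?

14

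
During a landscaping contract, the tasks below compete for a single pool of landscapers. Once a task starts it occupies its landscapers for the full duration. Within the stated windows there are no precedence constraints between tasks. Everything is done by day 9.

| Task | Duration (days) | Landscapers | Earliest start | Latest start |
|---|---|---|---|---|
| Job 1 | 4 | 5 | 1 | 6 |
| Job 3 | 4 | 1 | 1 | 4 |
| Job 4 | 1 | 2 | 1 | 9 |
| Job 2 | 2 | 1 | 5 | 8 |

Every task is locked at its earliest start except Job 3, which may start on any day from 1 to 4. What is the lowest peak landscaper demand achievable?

7

Job 3@1: d1:8  d2:6  d3:6  d4:6  d5:1  d6:1  d7:0  d8:0  d9:0 → peak 8
Job 3@2: d1:7  d2:6  d3:6  d4:6  d5:2  d6:1  d7:0  d8:0  d9:0 → peak 7
Job 3@3: d1:7  d2:5  d3:6  d4:6  d5:2  d6:2  d7:0  d8:0  d9:0 → peak 7
Job 3@4: d1:7  d2:5  d3:5  d4:6  d5:2  d6:2  d7:1  d8:0  d9:0 → peak 7
Best is Job 3@2, peak 7.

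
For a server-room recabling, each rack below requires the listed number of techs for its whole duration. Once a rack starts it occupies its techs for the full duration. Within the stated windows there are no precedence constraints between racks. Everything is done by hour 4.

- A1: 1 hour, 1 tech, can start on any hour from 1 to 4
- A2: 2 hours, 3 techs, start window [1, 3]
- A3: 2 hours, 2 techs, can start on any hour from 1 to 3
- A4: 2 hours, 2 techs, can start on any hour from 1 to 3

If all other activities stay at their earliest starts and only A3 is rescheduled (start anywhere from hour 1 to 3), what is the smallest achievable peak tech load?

A3@1: h1:8  h2:7  h3:0  h4:0 → peak 8
A3@2: h1:6  h2:7  h3:2  h4:0 → peak 7
A3@3: h1:6  h2:5  h3:2  h4:2 → peak 6
Best is A3@3, peak 6.

6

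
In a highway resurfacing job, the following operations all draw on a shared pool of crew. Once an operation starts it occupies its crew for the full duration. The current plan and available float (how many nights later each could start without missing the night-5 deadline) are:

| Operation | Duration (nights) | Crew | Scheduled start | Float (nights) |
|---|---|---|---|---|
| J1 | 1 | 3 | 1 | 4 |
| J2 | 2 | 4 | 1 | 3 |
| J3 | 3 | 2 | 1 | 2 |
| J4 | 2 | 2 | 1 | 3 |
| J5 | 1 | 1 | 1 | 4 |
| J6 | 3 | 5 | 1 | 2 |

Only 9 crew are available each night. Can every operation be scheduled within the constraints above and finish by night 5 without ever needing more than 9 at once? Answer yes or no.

Schedule J1@1, J2@4, J3@2, J4@4, J5@2, J6@1: n1:8  n2:8  n3:7  n4:8  n5:6 — peak 8 ≤ 9.

yes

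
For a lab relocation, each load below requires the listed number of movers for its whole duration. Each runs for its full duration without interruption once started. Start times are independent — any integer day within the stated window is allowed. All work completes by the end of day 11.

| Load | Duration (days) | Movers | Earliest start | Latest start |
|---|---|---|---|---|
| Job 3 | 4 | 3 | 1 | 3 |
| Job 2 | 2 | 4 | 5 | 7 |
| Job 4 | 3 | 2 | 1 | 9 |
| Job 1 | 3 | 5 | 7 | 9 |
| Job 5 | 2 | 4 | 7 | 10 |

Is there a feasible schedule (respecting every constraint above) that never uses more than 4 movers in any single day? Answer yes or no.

Total mover-days = 49; over 11 days the average is 49/11 > 4, so some day must exceed 4.

no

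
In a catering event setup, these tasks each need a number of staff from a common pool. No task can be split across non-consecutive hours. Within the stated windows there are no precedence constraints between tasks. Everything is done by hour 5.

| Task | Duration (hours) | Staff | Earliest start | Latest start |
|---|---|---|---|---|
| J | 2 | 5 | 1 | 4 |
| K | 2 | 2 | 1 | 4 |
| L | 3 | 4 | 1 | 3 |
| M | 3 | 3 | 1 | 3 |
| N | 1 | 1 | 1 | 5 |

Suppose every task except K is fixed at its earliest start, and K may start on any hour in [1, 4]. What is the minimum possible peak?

K@1: h1:15  h2:14  h3:7  h4:0  h5:0 → peak 15
K@2: h1:13  h2:14  h3:9  h4:0  h5:0 → peak 14
K@3: h1:13  h2:12  h3:9  h4:2  h5:0 → peak 13
K@4: h1:13  h2:12  h3:7  h4:2  h5:2 → peak 13
Best is K@3, peak 13.

13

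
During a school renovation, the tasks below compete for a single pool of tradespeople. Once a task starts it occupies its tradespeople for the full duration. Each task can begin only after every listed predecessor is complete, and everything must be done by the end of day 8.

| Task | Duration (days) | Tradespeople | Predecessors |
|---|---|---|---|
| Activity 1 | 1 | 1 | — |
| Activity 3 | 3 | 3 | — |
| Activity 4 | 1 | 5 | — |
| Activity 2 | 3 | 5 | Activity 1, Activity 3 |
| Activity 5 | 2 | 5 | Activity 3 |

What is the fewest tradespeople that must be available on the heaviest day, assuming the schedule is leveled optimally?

Early-start (Activity 1@1, Activity 3@1, Activity 4@1, Activity 2@4, Activity 5@4) gives peak 10: d1:9  d2:3  d3:3  d4:10  d5:10  d6:5  d7:0  d8:0.
Shift Activity 4→2, Activity 5→7.
Schedule Activity 1@1, Activity 3@1, Activity 4@2, Activity 2@4, Activity 5@7: d1:4  d2:8  d3:3  d4:5  d5:5  d6:5  d7:5  d8:5 — peak 8.

8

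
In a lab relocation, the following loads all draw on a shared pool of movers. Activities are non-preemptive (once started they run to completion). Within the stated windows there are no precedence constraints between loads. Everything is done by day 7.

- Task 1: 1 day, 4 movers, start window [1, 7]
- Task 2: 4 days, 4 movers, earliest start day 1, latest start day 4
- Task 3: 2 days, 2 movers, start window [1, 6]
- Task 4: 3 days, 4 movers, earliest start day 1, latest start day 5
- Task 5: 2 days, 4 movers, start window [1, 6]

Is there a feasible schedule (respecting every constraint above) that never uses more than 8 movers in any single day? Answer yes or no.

yes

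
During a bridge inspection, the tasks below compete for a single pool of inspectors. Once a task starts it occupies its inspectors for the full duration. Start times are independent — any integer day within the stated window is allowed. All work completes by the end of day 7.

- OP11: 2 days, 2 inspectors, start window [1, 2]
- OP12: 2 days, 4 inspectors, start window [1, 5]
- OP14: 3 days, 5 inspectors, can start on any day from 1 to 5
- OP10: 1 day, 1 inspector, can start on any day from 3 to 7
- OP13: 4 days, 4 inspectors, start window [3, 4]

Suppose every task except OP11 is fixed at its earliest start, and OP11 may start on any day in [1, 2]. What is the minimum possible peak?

OP11@1: d1:11  d2:11  d3:10  d4:4  d5:4  d6:4  d7:0 → peak 11
OP11@2: d1:9  d2:11  d3:12  d4:4  d5:4  d6:4  d7:0 → peak 12
Best is OP11@1, peak 11.

11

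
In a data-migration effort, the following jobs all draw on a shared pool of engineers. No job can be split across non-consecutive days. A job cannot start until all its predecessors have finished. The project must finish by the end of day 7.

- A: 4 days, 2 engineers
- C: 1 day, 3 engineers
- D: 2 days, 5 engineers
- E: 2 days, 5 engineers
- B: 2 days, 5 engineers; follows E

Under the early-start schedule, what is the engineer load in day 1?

At early start, day 1 has: A, C, D, E.
Demand: 2 + 3 + 5 + 5 = 15.

15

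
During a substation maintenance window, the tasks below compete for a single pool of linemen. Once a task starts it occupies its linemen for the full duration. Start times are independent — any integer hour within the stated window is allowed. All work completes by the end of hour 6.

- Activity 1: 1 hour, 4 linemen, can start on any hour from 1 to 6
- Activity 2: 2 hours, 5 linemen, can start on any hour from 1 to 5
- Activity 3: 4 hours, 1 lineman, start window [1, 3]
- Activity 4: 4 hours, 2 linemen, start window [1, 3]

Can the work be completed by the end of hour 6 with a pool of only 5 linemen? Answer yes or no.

no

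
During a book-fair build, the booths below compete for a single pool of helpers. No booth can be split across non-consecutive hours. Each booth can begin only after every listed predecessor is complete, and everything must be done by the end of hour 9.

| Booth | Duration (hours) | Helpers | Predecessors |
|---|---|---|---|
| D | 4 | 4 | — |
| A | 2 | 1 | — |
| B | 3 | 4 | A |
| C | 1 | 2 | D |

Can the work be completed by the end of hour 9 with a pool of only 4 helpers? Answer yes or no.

yes

Schedule D@1, A@5, B@7, C@5: h1:4  h2:4  h3:4  h4:4  h5:3  h6:1  h7:4  h8:4  h9:4 — peak 4 ≤ 4.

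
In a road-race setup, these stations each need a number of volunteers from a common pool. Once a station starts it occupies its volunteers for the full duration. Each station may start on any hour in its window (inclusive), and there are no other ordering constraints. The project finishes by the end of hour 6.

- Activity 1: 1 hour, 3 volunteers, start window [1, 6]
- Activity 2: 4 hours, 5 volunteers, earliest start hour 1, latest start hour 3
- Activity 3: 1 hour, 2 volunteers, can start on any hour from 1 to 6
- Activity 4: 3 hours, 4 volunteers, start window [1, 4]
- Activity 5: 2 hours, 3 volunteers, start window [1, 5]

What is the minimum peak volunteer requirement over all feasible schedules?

9

Early-start (Activity 1@1, Activity 2@1, Activity 3@1, Activity 4@1, Activity 5@1) gives peak 17: h1:17  h2:12  h3:9  h4:5  h5:0  h6:0.
Shift Activity 3→2, Activity 4→3, Activity 5→5.
Schedule Activity 1@1, Activity 2@1, Activity 3@2, Activity 4@3, Activity 5@5: h1:8  h2:7  h3:9  h4:9  h5:7  h6:3 — peak 9.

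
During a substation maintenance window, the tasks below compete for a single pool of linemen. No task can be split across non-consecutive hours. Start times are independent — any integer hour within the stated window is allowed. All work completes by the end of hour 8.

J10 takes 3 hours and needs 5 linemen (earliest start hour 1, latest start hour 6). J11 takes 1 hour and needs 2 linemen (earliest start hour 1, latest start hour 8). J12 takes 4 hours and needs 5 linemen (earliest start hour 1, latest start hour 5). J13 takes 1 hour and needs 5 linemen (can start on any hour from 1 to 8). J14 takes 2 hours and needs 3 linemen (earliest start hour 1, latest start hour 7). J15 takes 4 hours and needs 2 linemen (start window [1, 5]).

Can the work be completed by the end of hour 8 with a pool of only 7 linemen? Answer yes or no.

The minimum achievable peak is 8; 7 < 8, so no feasible schedule stays within the cap.

no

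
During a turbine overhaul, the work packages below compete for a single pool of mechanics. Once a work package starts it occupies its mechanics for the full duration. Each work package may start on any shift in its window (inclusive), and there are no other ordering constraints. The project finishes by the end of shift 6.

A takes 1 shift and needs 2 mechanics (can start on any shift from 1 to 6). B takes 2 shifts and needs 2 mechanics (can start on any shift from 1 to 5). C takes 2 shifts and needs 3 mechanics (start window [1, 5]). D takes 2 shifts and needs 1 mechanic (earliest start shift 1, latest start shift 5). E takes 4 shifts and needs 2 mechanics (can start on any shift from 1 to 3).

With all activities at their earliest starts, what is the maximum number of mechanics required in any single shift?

10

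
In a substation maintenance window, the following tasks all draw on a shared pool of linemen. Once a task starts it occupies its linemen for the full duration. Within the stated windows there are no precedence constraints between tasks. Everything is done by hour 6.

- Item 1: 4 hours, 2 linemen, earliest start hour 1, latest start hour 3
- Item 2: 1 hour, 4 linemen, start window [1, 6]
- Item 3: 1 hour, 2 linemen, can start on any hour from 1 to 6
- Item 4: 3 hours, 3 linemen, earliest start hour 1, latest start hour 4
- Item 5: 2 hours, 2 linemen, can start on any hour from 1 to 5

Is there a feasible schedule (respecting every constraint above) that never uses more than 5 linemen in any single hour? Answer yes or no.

yes

Schedule Item 1@1, Item 2@6, Item 3@5, Item 4@1, Item 5@4: h1:5  h2:5  h3:5  h4:4  h5:4  h6:4 — peak 5 ≤ 5.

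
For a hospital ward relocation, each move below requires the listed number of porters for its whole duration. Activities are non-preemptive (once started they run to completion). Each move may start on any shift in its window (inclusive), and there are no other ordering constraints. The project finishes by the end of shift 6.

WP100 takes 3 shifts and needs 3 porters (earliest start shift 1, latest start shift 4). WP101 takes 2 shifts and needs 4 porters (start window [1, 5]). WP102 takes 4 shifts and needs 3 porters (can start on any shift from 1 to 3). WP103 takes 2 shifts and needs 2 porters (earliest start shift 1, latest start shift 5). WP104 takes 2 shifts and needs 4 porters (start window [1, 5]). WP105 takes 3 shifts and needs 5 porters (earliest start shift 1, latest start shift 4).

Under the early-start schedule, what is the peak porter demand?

21

Early-start schedule: WP100@1, WP101@1, WP102@1, WP103@1, WP104@1, WP105@1.
Load per shift: shift 1: 21, shift 2: 21, shift 3: 11, shift 4: 3, shift 5: 0, shift 6: 0.
Peak is 21.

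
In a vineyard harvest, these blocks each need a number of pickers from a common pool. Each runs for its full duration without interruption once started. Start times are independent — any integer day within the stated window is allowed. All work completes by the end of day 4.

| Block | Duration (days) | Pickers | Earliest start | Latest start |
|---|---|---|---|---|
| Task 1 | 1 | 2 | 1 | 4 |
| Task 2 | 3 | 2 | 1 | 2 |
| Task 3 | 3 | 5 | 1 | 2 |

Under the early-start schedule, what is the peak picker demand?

Early-start schedule: Task 1@1, Task 2@1, Task 3@1.
Load per day: day 1: 9, day 2: 7, day 3: 7, day 4: 0.
Peak is 9.

9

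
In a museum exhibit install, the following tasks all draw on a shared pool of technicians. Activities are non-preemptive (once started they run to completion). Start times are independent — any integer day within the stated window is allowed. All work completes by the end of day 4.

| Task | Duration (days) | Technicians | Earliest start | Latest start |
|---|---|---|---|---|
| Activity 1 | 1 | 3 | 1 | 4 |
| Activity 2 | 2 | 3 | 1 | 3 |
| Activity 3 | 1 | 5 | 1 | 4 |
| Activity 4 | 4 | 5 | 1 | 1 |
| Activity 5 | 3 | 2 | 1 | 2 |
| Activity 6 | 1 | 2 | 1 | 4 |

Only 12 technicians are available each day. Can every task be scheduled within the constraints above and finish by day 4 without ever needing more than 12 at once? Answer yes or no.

yes

Schedule Activity 1@1, Activity 2@1, Activity 3@3, Activity 4@1, Activity 5@2, Activity 6@2: d1:11  d2:12  d3:12  d4:7 — peak 12 ≤ 12.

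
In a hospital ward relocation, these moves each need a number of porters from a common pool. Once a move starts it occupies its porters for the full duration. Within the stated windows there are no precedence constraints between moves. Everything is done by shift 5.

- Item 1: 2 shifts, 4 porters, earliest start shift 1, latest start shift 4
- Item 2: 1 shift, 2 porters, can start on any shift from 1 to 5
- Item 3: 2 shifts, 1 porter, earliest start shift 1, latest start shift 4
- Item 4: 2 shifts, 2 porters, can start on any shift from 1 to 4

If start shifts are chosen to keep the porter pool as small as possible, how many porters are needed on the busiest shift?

Early-start (Item 1@1, Item 2@1, Item 3@1, Item 4@1) gives peak 9: s1:9  s2:7  s3:0  s4:0  s5:0.
Shift Item 2→3, Item 3→3, Item 4→4.
Schedule Item 1@1, Item 2@3, Item 3@3, Item 4@4: s1:4  s2:4  s3:3  s4:3  s5:2 — peak 4.
Total porter-shifts = 16 over 5 shifts ⇒ peak ≥ ⌈16/5⌉ = 4, so 4 is optimal.

4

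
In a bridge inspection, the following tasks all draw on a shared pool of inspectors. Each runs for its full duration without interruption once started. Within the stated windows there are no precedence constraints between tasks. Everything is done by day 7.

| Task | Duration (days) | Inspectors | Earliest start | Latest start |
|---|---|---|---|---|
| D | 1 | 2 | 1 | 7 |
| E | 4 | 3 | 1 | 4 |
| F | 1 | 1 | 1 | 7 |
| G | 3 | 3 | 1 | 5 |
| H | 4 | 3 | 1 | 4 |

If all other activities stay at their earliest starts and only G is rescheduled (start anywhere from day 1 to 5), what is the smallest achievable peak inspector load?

9

G@1: d1:12  d2:9  d3:9  d4:6  d5:0  d6:0  d7:0 → peak 12
G@2: d1:9  d2:9  d3:9  d4:9  d5:0  d6:0  d7:0 → peak 9
G@3: d1:9  d2:6  d3:9  d4:9  d5:3  d6:0  d7:0 → peak 9
G@4: d1:9  d2:6  d3:6  d4:9  d5:3  d6:3  d7:0 → peak 9
G@5: d1:9  d2:6  d3:6  d4:6  d5:3  d6:3  d7:3 → peak 9
Best is G@2, peak 9.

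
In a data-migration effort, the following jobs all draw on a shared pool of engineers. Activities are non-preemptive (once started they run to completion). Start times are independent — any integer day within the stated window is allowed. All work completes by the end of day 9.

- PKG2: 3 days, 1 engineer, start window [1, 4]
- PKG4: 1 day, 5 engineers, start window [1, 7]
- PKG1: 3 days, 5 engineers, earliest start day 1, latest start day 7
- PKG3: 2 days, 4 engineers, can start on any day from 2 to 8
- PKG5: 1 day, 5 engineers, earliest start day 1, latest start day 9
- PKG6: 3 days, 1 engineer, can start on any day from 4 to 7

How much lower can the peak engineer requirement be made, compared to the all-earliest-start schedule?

Early-start peak: d1:16  d2:10  d3:10  d4:1  d5:1  d6:1  d7:0  d8:0  d9:0 ⇒ 16.
Leveled (PKG2@1, PKG4@1, PKG1@2, PKG3@5, PKG5@7, PKG6@4): d1:6  d2:6  d3:6  d4:6  d5:5  d6:5  d7:5  d8:0  d9:0 ⇒ 6.
Reduction 16 − 6 = 10.

10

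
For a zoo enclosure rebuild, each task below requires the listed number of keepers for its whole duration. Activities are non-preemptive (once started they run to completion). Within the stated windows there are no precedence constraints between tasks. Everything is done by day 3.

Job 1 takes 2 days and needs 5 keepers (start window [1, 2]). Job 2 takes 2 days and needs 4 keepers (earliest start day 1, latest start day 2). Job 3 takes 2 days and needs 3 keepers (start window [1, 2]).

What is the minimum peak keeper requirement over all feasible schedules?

12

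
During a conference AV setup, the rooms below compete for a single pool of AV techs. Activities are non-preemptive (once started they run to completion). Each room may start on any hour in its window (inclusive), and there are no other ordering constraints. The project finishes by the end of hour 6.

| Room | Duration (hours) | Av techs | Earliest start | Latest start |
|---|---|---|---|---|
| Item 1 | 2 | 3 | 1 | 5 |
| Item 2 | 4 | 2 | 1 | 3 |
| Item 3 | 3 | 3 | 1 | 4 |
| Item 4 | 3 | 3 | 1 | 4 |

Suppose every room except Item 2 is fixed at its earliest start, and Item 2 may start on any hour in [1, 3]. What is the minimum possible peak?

9

Item 2@1: h1:11  h2:11  h3:8  h4:2  h5:0  h6:0 → peak 11
Item 2@2: h1:9  h2:11  h3:8  h4:2  h5:2  h6:0 → peak 11
Item 2@3: h1:9  h2:9  h3:8  h4:2  h5:2  h6:2 → peak 9
Best is Item 2@3, peak 9.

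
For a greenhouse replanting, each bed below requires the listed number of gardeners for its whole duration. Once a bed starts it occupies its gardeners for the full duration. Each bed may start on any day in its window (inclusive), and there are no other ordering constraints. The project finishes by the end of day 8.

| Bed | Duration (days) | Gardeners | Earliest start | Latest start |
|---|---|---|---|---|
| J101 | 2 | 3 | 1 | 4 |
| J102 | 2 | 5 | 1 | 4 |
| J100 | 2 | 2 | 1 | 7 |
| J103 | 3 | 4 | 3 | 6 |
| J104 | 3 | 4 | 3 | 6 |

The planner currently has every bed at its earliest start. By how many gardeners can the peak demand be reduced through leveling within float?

3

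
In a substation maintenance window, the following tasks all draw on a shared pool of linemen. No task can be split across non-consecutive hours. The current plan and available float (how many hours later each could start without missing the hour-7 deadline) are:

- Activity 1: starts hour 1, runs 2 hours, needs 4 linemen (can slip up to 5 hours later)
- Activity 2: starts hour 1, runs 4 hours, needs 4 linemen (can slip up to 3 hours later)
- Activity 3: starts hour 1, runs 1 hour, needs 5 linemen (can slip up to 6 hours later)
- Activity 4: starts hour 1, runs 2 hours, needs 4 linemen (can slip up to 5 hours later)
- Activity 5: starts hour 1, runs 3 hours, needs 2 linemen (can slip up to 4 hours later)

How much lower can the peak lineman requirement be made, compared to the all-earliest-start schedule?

11

Early-start peak: h1:19  h2:14  h3:6  h4:4  h5:0  h6:0  h7:0 ⇒ 19.
Leveled (Activity 1@1, Activity 2@1, Activity 3@5, Activity 4@3, Activity 5@5): h1:8  h2:8  h3:8  h4:8  h5:7  h6:2  h7:2 ⇒ 8.
Reduction 19 − 8 = 11.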